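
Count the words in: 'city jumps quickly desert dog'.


Counting words by splitting on spaces:
  Word 1: 'city'
  Word 2: 'jumps'
  Word 3: 'quickly'
  Word 4: 'desert'
  Word 5: 'dog'
Total words: 5

5


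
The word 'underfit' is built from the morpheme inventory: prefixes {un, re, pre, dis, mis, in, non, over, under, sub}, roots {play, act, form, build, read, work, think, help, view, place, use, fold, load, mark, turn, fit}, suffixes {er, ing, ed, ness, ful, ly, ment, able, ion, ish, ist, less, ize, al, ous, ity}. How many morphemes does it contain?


Segmenting 'underfit' against the inventory:
  'under' -> prefix (morpheme 1)
  'fit' -> root (morpheme 2)
Total morphemes: 2

2


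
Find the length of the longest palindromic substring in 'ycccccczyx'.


Scanning 'ycccccczyx' for palindromic substrings.
Substring at positions 1-6: 'cccccc'.
Check: reverse('cccccc') = 'cccccc' -> palindrome confirmed.
Neighbouring characters ('y' / 'z') break symmetry, so it cannot extend further.
No longer palindromic substring exists; longest length = 6

6


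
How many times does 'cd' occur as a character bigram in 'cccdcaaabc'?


Scanning 'cccdcaaabc' for bigram 'cd':
  Position 0: 'cc' -> no
  Position 1: 'cc' -> no
  Position 2: 'cd' -> MATCH
  Position 3: 'dc' -> no
  Position 4: 'ca' -> no
  Position 5: 'aa' -> no
  Position 6: 'aa' -> no
  Position 7: 'ab' -> no
  Position 8: 'bc' -> no
Total matches: 1

1


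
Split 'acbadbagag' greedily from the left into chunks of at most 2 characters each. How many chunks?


'acbadbagag' has 10 characters.
Chunking with max size 2:
  Chunk 1: 'ac' (positions 0-1)
  Chunk 2: 'ba' (positions 2-3)
  Chunk 3: 'db' (positions 4-5)
  Chunk 4: 'ag' (positions 6-7)
  Chunk 5: 'ag' (positions 8-9)
Total chunks: ceil(10 / 2) = 5

5


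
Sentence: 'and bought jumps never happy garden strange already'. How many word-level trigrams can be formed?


Word trigrams from [8] words:
  Trigram 1: (and bought jumps)
  Trigram 2: (bought jumps never)
  Trigram 3: (jumps never happy)
  Trigram 4: (never happy garden)
  Trigram 5: (happy garden strange)
  Trigram 6: (garden strange already)
Total word trigrams: 8 - 2 = 6

6


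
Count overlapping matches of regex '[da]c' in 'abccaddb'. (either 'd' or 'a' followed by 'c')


Pattern: [da]c means either 'd' or 'a' followed by 'c'.
Scanning 'abccaddb' position-by-position:
  Pos 0: window 'ab' -> no
  Pos 1: window 'bc' -> no
  Pos 2: window 'cc' -> no
  Pos 3: window 'ca' -> no
  Pos 4: window 'ad' -> no
  Pos 5: window 'dd' -> no
  Pos 6: window 'db' -> no
  Pos 7: window 'b' -> no
Total matches: 0

0


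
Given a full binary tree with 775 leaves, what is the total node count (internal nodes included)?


Leaf nodes (terminals): 775
Internal nodes = n - 1 = 775 - 1 = 774
Total = leaves + internal = 775 + 774 = 1549

1549


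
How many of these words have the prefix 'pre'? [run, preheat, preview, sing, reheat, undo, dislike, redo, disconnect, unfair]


Checking each word for prefix 'pre':
  'run' -> no (count: 0)
  'preheat' -> YES, starts with 'pre' (count: 1)
  'preview' -> YES, starts with 'pre' (count: 2)
  'sing' -> no (count: 2)
  'reheat' -> no (count: 2)
  'undo' -> no (count: 2)
  'dislike' -> no (count: 2)
  'redo' -> no (count: 2)
  'disconnect' -> no (count: 2)
  'unfair' -> no (count: 2)
Total with prefix 'pre': 2

2


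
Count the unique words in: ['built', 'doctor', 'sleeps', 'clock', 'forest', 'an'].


Listing all tokens and tracking unique types:
  Token 1: 'built' -> NEW (unique so far: 1)
  Token 2: 'doctor' -> NEW (unique so far: 2)
  Token 3: 'sleeps' -> NEW (unique so far: 3)
  Token 4: 'clock' -> NEW (unique so far: 4)
  Token 5: 'forest' -> NEW (unique so far: 5)
  Token 6: 'an' -> NEW (unique so far: 6)
Unique types: ('an', 'built', 'clock', 'doctor', 'forest', 'sleeps')
Vocabulary size: 6

6


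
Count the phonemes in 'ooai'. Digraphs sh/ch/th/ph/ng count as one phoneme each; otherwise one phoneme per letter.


Parsing 'ooai' greedily, digraphs first:
  'o' -> vowel phoneme (phonemes so far: 1)
  'o' -> vowel phoneme (phonemes so far: 2)
  'a' -> vowel phoneme (phonemes so far: 3)
  'i' -> vowel phoneme (phonemes so far: 4)
Total phonemes: 4

4


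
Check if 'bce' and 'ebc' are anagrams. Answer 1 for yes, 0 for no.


Sort characters of 'bce': 'bce'
Sort characters of 'ebc': 'bce'
Sorted forms match -> they ARE anagrams
Result: 1

1


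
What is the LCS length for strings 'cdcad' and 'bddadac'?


DP table for LCS of 'cdcad' and 'bddadac':
       b  d  d  a  d  a  c
    0  0  0  0  0  0  0  0
  c 0  0  0  0  0  0  0  1
  d 0  0  1  1  1  1  1  1
  c 0  0  1  1  1  1  1  2
  a 0  0  1  1  2  2  2  2
  d 0  0  1  2  2  3  3  3
LCS: 'dad'
LCS length = 3

3


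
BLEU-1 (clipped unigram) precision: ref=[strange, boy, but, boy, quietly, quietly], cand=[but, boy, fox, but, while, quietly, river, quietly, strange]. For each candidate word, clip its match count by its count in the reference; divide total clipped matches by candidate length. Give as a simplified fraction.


Reference word counts: {'boy': 2, 'but': 1, 'quietly': 2, 'strange': 1}
Checking each candidate word (with clipping):
  'but' -> in reference (ref count 1, used 1/1) -> match (matches: 1)
  'boy' -> in reference (ref count 2, used 1/2) -> match (matches: 2)
  'fox' -> not in reference -> no match (matches: 2)
  'but' -> ref count 1 already used up (1/1) -> clipped, no match (matches: 2)
  'while' -> not in reference -> no match (matches: 2)
  'quietly' -> in reference (ref count 2, used 1/2) -> match (matches: 3)
  'river' -> not in reference -> no match (matches: 3)
  'quietly' -> in reference (ref count 2, used 2/2) -> match (matches: 4)
  'strange' -> in reference (ref count 1, used 1/1) -> match (matches: 5)
Clipped matches: 5, Candidate length: 9
Precision = 5/9

5/9


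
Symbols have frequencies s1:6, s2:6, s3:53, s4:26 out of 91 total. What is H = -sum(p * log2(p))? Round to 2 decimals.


Computing entropy H = -sum(p_i * log2(p_i)):
  s1: p = 6/91 = 0.0659, -p*log2(p) = 0.2586
  s2: p = 6/91 = 0.0659, -p*log2(p) = 0.2586
  s3: p = 53/91 = 0.5824, -p*log2(p) = 0.4542
  s4: p = 26/91 = 0.2857, -p*log2(p) = 0.5164
H = sum of terms = 1.4878
Rounded to 2 decimals: 1.49

1.49


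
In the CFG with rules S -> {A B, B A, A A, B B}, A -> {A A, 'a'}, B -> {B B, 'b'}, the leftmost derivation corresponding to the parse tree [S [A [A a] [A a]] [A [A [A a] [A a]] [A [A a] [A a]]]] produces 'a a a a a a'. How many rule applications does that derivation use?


Every bracketed nonterminal node [X ...] in the tree is produced by exactly one rule application.
Reading the tree off as a leftmost derivation:
  Step 1: S  =>  A A   (applied S -> A A)
  Step 2: A A  =>  A A A   (applied A -> A A)
  Step 3: A A A  =>  a A A   (applied A -> a)
  Step 4: a A A  =>  a a A   (applied A -> a)
  Step 5: a a A  =>  a a A A   (applied A -> A A)
  Step 6: a a A A  =>  a a A A A   (applied A -> A A)
  Step 7: a a A A A  =>  a a a A A   (applied A -> a)
  Step 8: a a a A A  =>  a a a a A   (applied A -> a)
  Step 9: a a a a A  =>  a a a a A A   (applied A -> A A)
  Step 10: a a a a A A  =>  a a a a a A   (applied A -> a)
  Step 11: a a a a a A  =>  a a a a a a   (applied A -> a)
Final yield: a a a a a a
Total rewrite steps: 11

11


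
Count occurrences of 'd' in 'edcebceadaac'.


Scanning 'edcebceadaac' for 'd':
  Position 1: 'd' -> MATCH (count: 1)
  Position 8: 'd' -> MATCH (count: 2)
Total occurrences of 'd': 2

2


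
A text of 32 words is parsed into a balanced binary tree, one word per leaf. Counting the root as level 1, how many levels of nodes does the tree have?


In a balanced binary tree with n leaves the deepest leaf is ceil(log2(n)) edges below the root,
so counting node levels inclusive of root and leaves gives ceil(log2(n)) + 1 levels.
log2(32) = 5.0000
ceil(5.0000) = 5
levels = 5 + 1 = 6

6


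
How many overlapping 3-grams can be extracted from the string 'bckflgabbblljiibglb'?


String 'bckflgabbblljiibglb' has length L = 19.
Number of overlapping n-grams = L - n + 1
Substituting: 19 - 3 + 1 = 17

17


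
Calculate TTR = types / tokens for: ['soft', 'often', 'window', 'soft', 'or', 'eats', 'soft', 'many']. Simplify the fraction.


Tokens: 8
Unique types: ('eats', 'many', 'often', 'or', 'soft', 'window') = 6
TTR = 6/8
Simplify: divide both by 2 -> 3/4
TTR = 3/4

3/4


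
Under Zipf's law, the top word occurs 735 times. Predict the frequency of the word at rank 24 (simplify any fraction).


Zipf's law: freq(rank) = f1 / rank
f1 = 735, rank = 24
freq = 735 / 24
GCD(735, 24) = 3
Simplified: 245/8

245/8


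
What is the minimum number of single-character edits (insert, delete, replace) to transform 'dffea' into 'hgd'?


Building DP table for s1='dffea' (len 5) and s2='hgd' (len 3):
       h  g  d
    0  1  2  3
  d 1  1  2  2
  f 2  2  2  3
  f 3  3  3  3
  e 4  4  4  4
  a 5  5  5  5
Edit distance = dp[5][3] = 5

5


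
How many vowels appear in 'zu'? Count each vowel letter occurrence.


Scanning each character of 'zu':
  Position 1: 'z' -> consonant (running count: 0)
  Position 2: 'u' -> vowel (running count: 1)
Total vowels: 1

1


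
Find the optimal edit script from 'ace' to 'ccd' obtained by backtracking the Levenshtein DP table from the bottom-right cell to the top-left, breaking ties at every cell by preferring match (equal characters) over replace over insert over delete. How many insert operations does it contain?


Edit distance = 2. Backtracking from cell (3, 3) with preference match > replace > insert > delete,
then listing the resulting alignment 'ace' -> 'ccd' left to right:
  Step 1: replace a->c
  Step 2: keep 'c'
  Step 3: replace e->d
Total insertions: 0

0


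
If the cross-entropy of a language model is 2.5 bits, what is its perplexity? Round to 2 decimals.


Perplexity formula: PP = 2^H
H = 2.5
PP = 2^2.5
Decompose: 2^2.5 = 2^2 * 2^0.5 = 2^2 * sqrt(2)
2^2 = 4, sqrt(2) ~ 1.4142136
PP ~ 4 * 1.4142136 = 5.6568544
Rounded to 2 decimals: 5.66

5.66


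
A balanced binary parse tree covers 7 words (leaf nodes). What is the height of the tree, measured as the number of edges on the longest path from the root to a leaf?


In a balanced binary tree with n leaves the deepest leaf is ceil(log2(n)) edges below the root.
log2(7) = 2.8074
ceil(2.8074) = 3
height (edges) = 3

3


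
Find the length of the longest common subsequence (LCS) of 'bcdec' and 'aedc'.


DP table for LCS of 'bcdec' and 'aedc':
       a  e  d  c
    0  0  0  0  0
  b 0  0  0  0  0
  c 0  0  0  0  1
  d 0  0  0  1  1
  e 0  0  1  1  1
  c 0  0  1  1  2
LCS: 'dc'
LCS length = 2

2


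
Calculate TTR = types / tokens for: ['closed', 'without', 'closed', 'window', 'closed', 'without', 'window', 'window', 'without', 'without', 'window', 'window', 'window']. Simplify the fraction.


Tokens: 13
Unique types: ('closed', 'window', 'without') = 3
TTR = 3/13
Already in lowest terms.

3/13


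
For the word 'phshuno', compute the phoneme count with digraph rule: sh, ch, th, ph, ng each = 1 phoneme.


Parsing 'phshuno' greedily, digraphs first:
  'ph' -> digraph (1 consonant phoneme) (phonemes so far: 1)
  'sh' -> digraph (1 consonant phoneme) (phonemes so far: 2)
  'u' -> vowel phoneme (phonemes so far: 3)
  'n' -> consonant phoneme (phonemes so far: 4)
  'o' -> vowel phoneme (phonemes so far: 5)
Total phonemes: 5

5


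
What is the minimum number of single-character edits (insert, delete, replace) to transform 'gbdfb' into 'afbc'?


Building DP table for s1='gbdfb' (len 5) and s2='afbc' (len 4):
       a  f  b  c
    0  1  2  3  4
  g 1  1  2  3  4
  b 2  2  2  2  3
  d 3  3  3  3  3
  f 4  4  3  4  4
  b 5  5  4  3  4
Edit distance = dp[5][4] = 4

4


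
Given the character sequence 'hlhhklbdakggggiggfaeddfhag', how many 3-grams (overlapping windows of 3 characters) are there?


String 'hlhhklbdakggggiggfaeddfhag' has length L = 26.
Number of overlapping n-grams = L - n + 1
Substituting: 26 - 3 + 1 = 24

24


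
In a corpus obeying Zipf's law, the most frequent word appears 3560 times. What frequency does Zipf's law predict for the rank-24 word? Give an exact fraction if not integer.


Zipf's law: freq(rank) = f1 / rank
f1 = 3560, rank = 24
freq = 3560 / 24
GCD(3560, 24) = 8
Simplified: 445/3

445/3


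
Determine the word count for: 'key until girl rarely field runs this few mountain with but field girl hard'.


Counting words by splitting on spaces:
  Word 1: 'key'
  Word 2: 'until'
  Word 3: 'girl'
  Word 4: 'rarely'
  Word 5: 'field'
  Word 6: 'runs'
  Word 7: 'this'
  Word 8: 'few'
  Word 9: 'mountain'
  Word 10: 'with'
  Word 11: 'but'
  Word 12: 'field'
  Word 13: 'girl'
  Word 14: 'hard'
Total words: 14

14


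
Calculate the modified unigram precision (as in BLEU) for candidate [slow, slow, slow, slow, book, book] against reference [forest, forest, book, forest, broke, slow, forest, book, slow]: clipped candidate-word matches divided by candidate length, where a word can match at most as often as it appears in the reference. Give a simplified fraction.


Reference word counts: {'book': 2, 'broke': 1, 'forest': 4, 'slow': 2}
Checking each candidate word (with clipping):
  'slow' -> in reference (ref count 2, used 1/2) -> match (matches: 1)
  'slow' -> in reference (ref count 2, used 2/2) -> match (matches: 2)
  'slow' -> ref count 2 already used up (2/2) -> clipped, no match (matches: 2)
  'slow' -> ref count 2 already used up (2/2) -> clipped, no match (matches: 2)
  'book' -> in reference (ref count 2, used 1/2) -> match (matches: 3)
  'book' -> in reference (ref count 2, used 2/2) -> match (matches: 4)
Clipped matches: 4, Candidate length: 6
Precision = 4/6 = 2/3

2/3


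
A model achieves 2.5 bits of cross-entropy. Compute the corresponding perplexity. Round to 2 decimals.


Perplexity formula: PP = 2^H
H = 2.5
PP = 2^2.5
Decompose: 2^2.5 = 2^2 * 2^0.5 = 2^2 * sqrt(2)
2^2 = 4, sqrt(2) ~ 1.4142136
PP ~ 4 * 1.4142136 = 5.6568544
Rounded to 2 decimals: 5.66

5.66


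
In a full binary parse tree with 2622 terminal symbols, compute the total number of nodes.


Leaf nodes (terminals): 2622
Internal nodes = n - 1 = 2622 - 1 = 2621
Total = leaves + internal = 2622 + 2621 = 5243

5243


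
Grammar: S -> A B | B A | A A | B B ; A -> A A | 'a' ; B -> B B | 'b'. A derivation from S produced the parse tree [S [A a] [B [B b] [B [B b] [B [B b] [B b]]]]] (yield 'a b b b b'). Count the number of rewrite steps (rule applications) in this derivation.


Every bracketed nonterminal node [X ...] in the tree is produced by exactly one rule application.
Reading the tree off as a leftmost derivation:
  Step 1: S  =>  A B   (applied S -> A B)
  Step 2: A B  =>  a B   (applied A -> a)
  Step 3: a B  =>  a B B   (applied B -> B B)
  Step 4: a B B  =>  a b B   (applied B -> b)
  Step 5: a b B  =>  a b B B   (applied B -> B B)
  Step 6: a b B B  =>  a b b B   (applied B -> b)
  Step 7: a b b B  =>  a b b B B   (applied B -> B B)
  Step 8: a b b B B  =>  a b b b B   (applied B -> b)
  Step 9: a b b b B  =>  a b b b b   (applied B -> b)
Final yield: a b b b b
Total rewrite steps: 9

9


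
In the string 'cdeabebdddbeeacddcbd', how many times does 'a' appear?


Scanning 'cdeabebdddbeeacddcbd' for 'a':
  Position 3: 'a' -> MATCH (count: 1)
  Position 13: 'a' -> MATCH (count: 2)
Total occurrences of 'a': 2

2


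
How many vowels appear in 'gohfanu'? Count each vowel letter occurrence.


Scanning each character of 'gohfanu':
  Position 1: 'g' -> consonant (running count: 0)
  Position 2: 'o' -> vowel (running count: 1)
  Position 3: 'h' -> consonant (running count: 1)
  Position 4: 'f' -> consonant (running count: 1)
  Position 5: 'a' -> vowel (running count: 2)
  Position 6: 'n' -> consonant (running count: 2)
  Position 7: 'u' -> vowel (running count: 3)
Total vowels: 3

3


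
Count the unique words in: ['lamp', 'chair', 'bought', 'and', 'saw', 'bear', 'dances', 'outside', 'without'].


Listing all tokens and tracking unique types:
  Token 1: 'lamp' -> NEW (unique so far: 1)
  Token 2: 'chair' -> NEW (unique so far: 2)
  Token 3: 'bought' -> NEW (unique so far: 3)
  Token 4: 'and' -> NEW (unique so far: 4)
  Token 5: 'saw' -> NEW (unique so far: 5)
  Token 6: 'bear' -> NEW (unique so far: 6)
  Token 7: 'dances' -> NEW (unique so far: 7)
  Token 8: 'outside' -> NEW (unique so far: 8)
  Token 9: 'without' -> NEW (unique so far: 9)
Unique types: ('and', 'bear', 'bought', 'chair', 'dances', 'lamp', 'outside', 'saw', 'without')
Vocabulary size: 9

9


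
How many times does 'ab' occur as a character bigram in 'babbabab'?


Scanning 'babbabab' for bigram 'ab':
  Position 0: 'ba' -> no
  Position 1: 'ab' -> MATCH
  Position 2: 'bb' -> no
  Position 3: 'ba' -> no
  Position 4: 'ab' -> MATCH
  Position 5: 'ba' -> no
  Position 6: 'ab' -> MATCH
Total matches: 3

3


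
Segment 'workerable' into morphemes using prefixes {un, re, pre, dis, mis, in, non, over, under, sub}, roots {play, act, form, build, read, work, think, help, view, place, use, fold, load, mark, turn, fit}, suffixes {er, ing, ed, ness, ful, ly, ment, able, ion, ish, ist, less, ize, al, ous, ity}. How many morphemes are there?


Segmenting 'workerable' against the inventory:
  'work' -> root (morpheme 1)
  'er' -> suffix (morpheme 2)
  'able' -> suffix (morpheme 3)
Total morphemes: 3

3


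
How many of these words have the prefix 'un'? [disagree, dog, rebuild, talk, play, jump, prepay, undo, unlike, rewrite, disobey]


Checking each word for prefix 'un':
  'disagree' -> no (count: 0)
  'dog' -> no (count: 0)
  'rebuild' -> no (count: 0)
  'talk' -> no (count: 0)
  'play' -> no (count: 0)
  'jump' -> no (count: 0)
  'prepay' -> no (count: 0)
  'undo' -> YES, starts with 'un' (count: 1)
  'unlike' -> YES, starts with 'un' (count: 2)
  'rewrite' -> no (count: 2)
  'disobey' -> no (count: 2)
Total with prefix 'un': 2

2


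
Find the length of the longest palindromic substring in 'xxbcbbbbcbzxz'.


Scanning 'xxbcbbbbcbzxz' for palindromic substrings.
Substring at positions 2-9: 'bcbbbbcb'.
Check: reverse('bcbbbbcb') = 'bcbbbbcb' -> palindrome confirmed.
Neighbouring characters ('x' / 'z') break symmetry, so it cannot extend further.
No longer palindromic substring exists; longest length = 8

8


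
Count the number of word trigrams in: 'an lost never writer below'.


Word trigrams from [5] words:
  Trigram 1: (an lost never)
  Trigram 2: (lost never writer)
  Trigram 3: (never writer below)
Total word trigrams: 5 - 2 = 3

3


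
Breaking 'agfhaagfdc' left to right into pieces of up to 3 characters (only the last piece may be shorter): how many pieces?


'agfhaagfdc' has 10 characters.
Chunking with max size 3:
  Chunk 1: 'agf' (positions 0-2)
  Chunk 2: 'haa' (positions 3-5)
  Chunk 3: 'gfd' (positions 6-8)
  Chunk 4: 'c' (positions 9-9)
Total chunks: ceil(10 / 3) = 4

4


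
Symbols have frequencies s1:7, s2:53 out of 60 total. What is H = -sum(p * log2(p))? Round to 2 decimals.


Computing entropy H = -sum(p_i * log2(p_i)):
  s1: p = 7/60 = 0.1167, -p*log2(p) = 0.3616
  s2: p = 53/60 = 0.8833, -p*log2(p) = 0.1581
H = sum of terms = 0.5197
Rounded to 2 decimals: 0.52

0.52


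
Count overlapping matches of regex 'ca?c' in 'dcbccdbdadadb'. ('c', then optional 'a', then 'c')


Pattern: ca?c means 'c', then optional 'a', then 'c'.
Scanning 'dcbccdbdadadb' position-by-position:
  Pos 0: window 'dcb' -> no
  Pos 1: window 'cbc' -> no
  Pos 2: window 'bcc' -> no
  Pos 3: window 'ccd' -> MATCH
  Pos 4: window 'cdb' -> no
  Pos 5: window 'dbd' -> no
  Pos 6: window 'bda' -> no
  Pos 7: window 'dad' -> no
  Pos 8: window 'ada' -> no
  Pos 9: window 'dad' -> no
  Pos 10: window 'adb' -> no
  Pos 11: window 'db' -> no
  Pos 12: window 'b' -> no
Total matches: 1

1


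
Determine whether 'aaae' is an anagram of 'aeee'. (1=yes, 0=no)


Sort characters of 'aaae': 'aaae'
Sort characters of 'aeee': 'aeee'
Sorted forms differ -> they are NOT anagrams
Result: 0

0


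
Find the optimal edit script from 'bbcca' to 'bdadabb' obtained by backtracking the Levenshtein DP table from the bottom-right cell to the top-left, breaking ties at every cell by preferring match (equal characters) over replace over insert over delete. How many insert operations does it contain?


Edit distance = 5. Backtracking from cell (5, 7) with preference match > replace > insert > delete,
then listing the resulting alignment 'bbcca' -> 'bdadabb' left to right:
  Step 1: keep 'b'
  Step 2: replace b->d
  Step 3: replace c->a
  Step 4: replace c->d
  Step 5: keep 'a'
  Step 6: insert 'b' [insertion #1]
  Step 7: insert 'b' [insertion #2]
Total insertions: 2

2


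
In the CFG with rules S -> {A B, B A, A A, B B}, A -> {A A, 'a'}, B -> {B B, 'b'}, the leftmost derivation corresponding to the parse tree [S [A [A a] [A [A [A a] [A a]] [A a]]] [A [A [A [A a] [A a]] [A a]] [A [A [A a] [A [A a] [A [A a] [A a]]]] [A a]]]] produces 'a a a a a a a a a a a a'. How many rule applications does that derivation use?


Every bracketed nonterminal node [X ...] in the tree is produced by exactly one rule application.
Reading the tree off as a leftmost derivation:
  Step 1: S  =>  A A   (applied S -> A A)
  Step 2: A A  =>  A A A   (applied A -> A A)
  Step 3: A A A  =>  a A A   (applied A -> a)
  Step 4: a A A  =>  a A A A   (applied A -> A A)
  Step 5: a A A A  =>  a A A A A   (applied A -> A A)
  Step 6: a A A A A  =>  a a A A A   (applied A -> a)
  Step 7: a a A A A  =>  a a a A A   (applied A -> a)
  Step 8: a a a A A  =>  a a a a A   (applied A -> a)
  Step 9: a a a a A  =>  a a a a A A   (applied A -> A A)
  Step 10: a a a a A A  =>  a a a a A A A   (applied A -> A A)
  Step 11: a a a a A A A  =>  a a a a A A A A   (applied A -> A A)
  Step 12: a a a a A A A A  =>  a a a a a A A A   (applied A -> a)
  Step 13: a a a a a A A A  =>  a a a a a a A A   (applied A -> a)
  Step 14: a a a a a a A A  =>  a a a a a a a A   (applied A -> a)
  Step 15: a a a a a a a A  =>  a a a a a a a A A   (applied A -> A A)
  Step 16: a a a a a a a A A  =>  a a a a a a a A A A   (applied A -> A A)
  Step 17: a a a a a a a A A A  =>  a a a a a a a a A A   (applied A -> a)
  Step 18: a a a a a a a a A A  =>  a a a a a a a a A A A   (applied A -> A A)
  Step 19: a a a a a a a a A A A  =>  a a a a a a a a a A A   (applied A -> a)
  Step 20: a a a a a a a a a A A  =>  a a a a a a a a a A A A   (applied A -> A A)
  Step 21: a a a a a a a a a A A A  =>  a a a a a a a a a a A A   (applied A -> a)
  Step 22: a a a a a a a a a a A A  =>  a a a a a a a a a a a A   (applied A -> a)
  Step 23: a a a a a a a a a a a A  =>  a a a a a a a a a a a a   (applied A -> a)
Final yield: a a a a a a a a a a a a
Total rewrite steps: 23

23


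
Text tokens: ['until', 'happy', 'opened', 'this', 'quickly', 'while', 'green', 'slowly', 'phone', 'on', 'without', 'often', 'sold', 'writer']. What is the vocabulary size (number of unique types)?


Listing all tokens and tracking unique types:
  Token 1: 'until' -> NEW (unique so far: 1)
  Token 2: 'happy' -> NEW (unique so far: 2)
  Token 3: 'opened' -> NEW (unique so far: 3)
  Token 4: 'this' -> NEW (unique so far: 4)
  Token 5: 'quickly' -> NEW (unique so far: 5)
  Token 6: 'while' -> NEW (unique so far: 6)
  Token 7: 'green' -> NEW (unique so far: 7)
  Token 8: 'slowly' -> NEW (unique so far: 8)
  Token 9: 'phone' -> NEW (unique so far: 9)
  Token 10: 'on' -> NEW (unique so far: 10)
  Token 11: 'without' -> NEW (unique so far: 11)
  Token 12: 'often' -> NEW (unique so far: 12)
  Token 13: 'sold' -> NEW (unique so far: 13)
  Token 14: 'writer' -> NEW (unique so far: 14)
Unique types: ('green', 'happy', 'often', 'on', 'opened', 'phone', 'quickly', 'slowly', 'sold', 'this', 'until', 'while', 'without', 'writer')
Vocabulary size: 14

14


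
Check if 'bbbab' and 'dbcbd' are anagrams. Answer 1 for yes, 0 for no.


Sort characters of 'bbbab': 'abbbb'
Sort characters of 'dbcbd': 'bbcdd'
Sorted forms differ -> they are NOT anagrams
Result: 0

0


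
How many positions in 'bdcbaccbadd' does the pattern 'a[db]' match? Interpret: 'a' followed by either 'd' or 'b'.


Pattern: a[db] means 'a' followed by either 'd' or 'b'.
Scanning 'bdcbaccbadd' position-by-position:
  Pos 0: window 'bd' -> no
  Pos 1: window 'dc' -> no
  Pos 2: window 'cb' -> no
  Pos 3: window 'ba' -> no
  Pos 4: window 'ac' -> no
  Pos 5: window 'cc' -> no
  Pos 6: window 'cb' -> no
  Pos 7: window 'ba' -> no
  Pos 8: window 'ad' -> MATCH
  Pos 9: window 'dd' -> no
  Pos 10: window 'd' -> no
Total matches: 1

1


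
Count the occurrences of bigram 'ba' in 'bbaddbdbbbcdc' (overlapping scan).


Scanning 'bbaddbdbbbcdc' for bigram 'ba':
  Position 0: 'bb' -> no
  Position 1: 'ba' -> MATCH
  Position 2: 'ad' -> no
  Position 3: 'dd' -> no
  Position 4: 'db' -> no
  Position 5: 'bd' -> no
  Position 6: 'db' -> no
  Position 7: 'bb' -> no
  Position 8: 'bb' -> no
  Position 9: 'bc' -> no
  Position 10: 'cd' -> no
  Position 11: 'dc' -> no
Total matches: 1

1


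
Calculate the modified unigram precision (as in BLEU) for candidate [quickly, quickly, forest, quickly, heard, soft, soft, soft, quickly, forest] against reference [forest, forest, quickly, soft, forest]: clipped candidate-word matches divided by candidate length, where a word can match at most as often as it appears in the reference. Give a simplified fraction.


Reference word counts: {'forest': 3, 'quickly': 1, 'soft': 1}
Checking each candidate word (with clipping):
  'quickly' -> in reference (ref count 1, used 1/1) -> match (matches: 1)
  'quickly' -> ref count 1 already used up (1/1) -> clipped, no match (matches: 1)
  'forest' -> in reference (ref count 3, used 1/3) -> match (matches: 2)
  'quickly' -> ref count 1 already used up (1/1) -> clipped, no match (matches: 2)
  'heard' -> not in reference -> no match (matches: 2)
  'soft' -> in reference (ref count 1, used 1/1) -> match (matches: 3)
  'soft' -> ref count 1 already used up (1/1) -> clipped, no match (matches: 3)
  'soft' -> ref count 1 already used up (1/1) -> clipped, no match (matches: 3)
  'quickly' -> ref count 1 already used up (1/1) -> clipped, no match (matches: 3)
  'forest' -> in reference (ref count 3, used 2/3) -> match (matches: 4)
Clipped matches: 4, Candidate length: 10
Precision = 4/10 = 2/5

2/5


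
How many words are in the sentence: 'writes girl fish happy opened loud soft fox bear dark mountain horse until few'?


Counting words by splitting on spaces:
  Word 1: 'writes'
  Word 2: 'girl'
  Word 3: 'fish'
  Word 4: 'happy'
  Word 5: 'opened'
  Word 6: 'loud'
  Word 7: 'soft'
  Word 8: 'fox'
  Word 9: 'bear'
  Word 10: 'dark'
  Word 11: 'mountain'
  Word 12: 'horse'
  Word 13: 'until'
  Word 14: 'few'
Total words: 14

14


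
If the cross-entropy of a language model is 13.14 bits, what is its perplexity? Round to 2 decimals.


Perplexity formula: PP = 2^H
H = 13.14
PP = 2^13.14
Decompose: 2^13.14 = 2^13 * 2^0.14
2^13 = 8192, 2^0.14 ~ 1.1019051
PP ~ 8192 * 1.1019051 = 9026.8065792
Rounded to 2 decimals: 9026.81

9026.81


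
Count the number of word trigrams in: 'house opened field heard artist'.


Word trigrams from [5] words:
  Trigram 1: (house opened field)
  Trigram 2: (opened field heard)
  Trigram 3: (field heard artist)
Total word trigrams: 5 - 2 = 3

3


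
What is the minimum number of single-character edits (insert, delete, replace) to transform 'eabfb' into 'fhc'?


Building DP table for s1='eabfb' (len 5) and s2='fhc' (len 3):
       f  h  c
    0  1  2  3
  e 1  1  2  3
  a 2  2  2  3
  b 3  3  3  3
  f 4  3  4  4
  b 5  4  4  5
Edit distance = dp[5][3] = 5

5


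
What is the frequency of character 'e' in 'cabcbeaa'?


Scanning 'cabcbeaa' for 'e':
  Position 5: 'e' -> MATCH (count: 1)
Total occurrences of 'e': 1

1


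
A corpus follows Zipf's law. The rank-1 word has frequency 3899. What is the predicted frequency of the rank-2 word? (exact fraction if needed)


Zipf's law: freq(rank) = f1 / rank
f1 = 3899, rank = 2
freq = 3899 / 2
GCD(3899, 2) = 1
Simplified: 3899/2

3899/2


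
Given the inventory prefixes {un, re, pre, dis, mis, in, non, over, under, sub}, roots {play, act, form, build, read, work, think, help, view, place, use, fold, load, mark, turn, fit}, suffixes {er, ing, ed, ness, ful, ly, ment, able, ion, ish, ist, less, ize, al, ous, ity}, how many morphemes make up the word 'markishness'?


Segmenting 'markishness' against the inventory:
  'mark' -> root (morpheme 1)
  'ish' -> suffix (morpheme 2)
  'ness' -> suffix (morpheme 3)
Total morphemes: 3

3


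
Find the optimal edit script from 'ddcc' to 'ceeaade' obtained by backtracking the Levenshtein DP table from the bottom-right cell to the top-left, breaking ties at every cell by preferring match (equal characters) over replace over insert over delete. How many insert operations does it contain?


Edit distance = 7. Backtracking from cell (4, 7) with preference match > replace > insert > delete,
then listing the resulting alignment 'ddcc' -> 'ceeaade' left to right:
  Step 1: insert 'c' [insertion #1]
  Step 2: insert 'e' [insertion #2]
  Step 3: insert 'e' [insertion #3]
  Step 4: replace d->a
  Step 5: replace d->a
  Step 6: replace c->d
  Step 7: replace c->e
Total insertions: 3

3


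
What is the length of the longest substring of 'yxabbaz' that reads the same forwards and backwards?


Scanning 'yxabbaz' for palindromic substrings.
Substring at positions 2-5: 'abba'.
Check: reverse('abba') = 'abba' -> palindrome confirmed.
Neighbouring characters ('x' / 'z') break symmetry, so it cannot extend further.
No longer palindromic substring exists; longest length = 4

4


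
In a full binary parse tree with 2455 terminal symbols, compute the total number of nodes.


Leaf nodes (terminals): 2455
Internal nodes = n - 1 = 2455 - 1 = 2454
Total = leaves + internal = 2455 + 2454 = 4909

4909


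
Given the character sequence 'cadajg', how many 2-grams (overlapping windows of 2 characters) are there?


String 'cadajg' has length L = 6.
Number of overlapping n-grams = L - n + 1
Substituting: 6 - 2 + 1 = 5

5


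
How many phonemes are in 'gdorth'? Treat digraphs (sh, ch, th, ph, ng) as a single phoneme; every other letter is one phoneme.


Parsing 'gdorth' greedily, digraphs first:
  'g' -> consonant phoneme (phonemes so far: 1)
  'd' -> consonant phoneme (phonemes so far: 2)
  'o' -> vowel phoneme (phonemes so far: 3)
  'r' -> consonant phoneme (phonemes so far: 4)
  'th' -> digraph (1 consonant phoneme) (phonemes so far: 5)
Total phonemes: 5

5


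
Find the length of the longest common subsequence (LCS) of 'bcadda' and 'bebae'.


DP table for LCS of 'bcadda' and 'bebae':
       b  e  b  a  e
    0  0  0  0  0  0
  b 0  1  1  1  1  1
  c 0  1  1  1  1  1
  a 0  1  1  1  2  2
  d 0  1  1  1  2  2
  d 0  1  1  1  2  2
  a 0  1  1  1  2  2
LCS: 'ba'
LCS length = 2

2


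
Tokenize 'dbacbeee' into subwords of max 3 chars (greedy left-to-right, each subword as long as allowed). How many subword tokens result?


'dbacbeee' has 8 characters.
Chunking with max size 3:
  Chunk 1: 'dba' (positions 0-2)
  Chunk 2: 'cbe' (positions 3-5)
  Chunk 3: 'ee' (positions 6-7)
Total chunks: ceil(8 / 3) = 3

3


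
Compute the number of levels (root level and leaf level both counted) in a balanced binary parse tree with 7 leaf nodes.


In a balanced binary tree with n leaves the deepest leaf is ceil(log2(n)) edges below the root,
so counting node levels inclusive of root and leaves gives ceil(log2(n)) + 1 levels.
log2(7) = 2.8074
ceil(2.8074) = 3
levels = 3 + 1 = 4

4


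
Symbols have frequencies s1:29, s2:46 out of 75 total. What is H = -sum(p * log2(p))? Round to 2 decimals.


Computing entropy H = -sum(p_i * log2(p_i)):
  s1: p = 29/75 = 0.3867, -p*log2(p) = 0.5301
  s2: p = 46/75 = 0.6133, -p*log2(p) = 0.4326
H = sum of terms = 0.9627
Rounded to 2 decimals: 0.96

0.96


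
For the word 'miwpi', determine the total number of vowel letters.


Scanning each character of 'miwpi':
  Position 1: 'm' -> consonant (running count: 0)
  Position 2: 'i' -> vowel (running count: 1)
  Position 3: 'w' -> consonant (running count: 1)
  Position 4: 'p' -> consonant (running count: 1)
  Position 5: 'i' -> vowel (running count: 2)
Total vowels: 2

2


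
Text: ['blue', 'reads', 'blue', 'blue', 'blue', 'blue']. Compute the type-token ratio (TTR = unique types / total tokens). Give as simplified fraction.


Tokens: 6
Unique types: ('blue', 'reads') = 2
TTR = 2/6
Simplify: divide both by 2 -> 1/3
TTR = 1/3

1/3


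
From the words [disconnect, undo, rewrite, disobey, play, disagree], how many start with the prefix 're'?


Checking each word for prefix 're':
  'disconnect' -> no (count: 0)
  'undo' -> no (count: 0)
  'rewrite' -> YES, starts with 're' (count: 1)
  'disobey' -> no (count: 1)
  'play' -> no (count: 1)
  'disagree' -> no (count: 1)
Total with prefix 're': 1

1


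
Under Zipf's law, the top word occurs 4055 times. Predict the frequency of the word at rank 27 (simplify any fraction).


Zipf's law: freq(rank) = f1 / rank
f1 = 4055, rank = 27
freq = 4055 / 27
GCD(4055, 27) = 1
Simplified: 4055/27

4055/27


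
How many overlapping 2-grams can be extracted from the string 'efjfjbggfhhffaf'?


String 'efjfjbggfhhffaf' has length L = 15.
Number of overlapping n-grams = L - n + 1
Substituting: 15 - 2 + 1 = 14

14


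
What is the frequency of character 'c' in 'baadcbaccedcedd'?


Scanning 'baadcbaccedcedd' for 'c':
  Position 4: 'c' -> MATCH (count: 1)
  Position 7: 'c' -> MATCH (count: 2)
  Position 8: 'c' -> MATCH (count: 3)
  Position 11: 'c' -> MATCH (count: 4)
Total occurrences of 'c': 4

4


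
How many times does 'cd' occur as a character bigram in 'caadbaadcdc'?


Scanning 'caadbaadcdc' for bigram 'cd':
  Position 0: 'ca' -> no
  Position 1: 'aa' -> no
  Position 2: 'ad' -> no
  Position 3: 'db' -> no
  Position 4: 'ba' -> no
  Position 5: 'aa' -> no
  Position 6: 'ad' -> no
  Position 7: 'dc' -> no
  Position 8: 'cd' -> MATCH
  Position 9: 'dc' -> no
Total matches: 1

1


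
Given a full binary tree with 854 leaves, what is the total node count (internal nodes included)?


Leaf nodes (terminals): 854
Internal nodes = n - 1 = 854 - 1 = 853
Total = leaves + internal = 854 + 853 = 1707

1707


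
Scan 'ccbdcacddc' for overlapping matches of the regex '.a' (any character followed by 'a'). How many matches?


Pattern: .a means any character followed by 'a'.
Scanning 'ccbdcacddc' position-by-position:
  Pos 0: window 'cc' -> no
  Pos 1: window 'cb' -> no
  Pos 2: window 'bd' -> no
  Pos 3: window 'dc' -> no
  Pos 4: window 'ca' -> MATCH
  Pos 5: window 'ac' -> no
  Pos 6: window 'cd' -> no
  Pos 7: window 'dd' -> no
  Pos 8: window 'dc' -> no
  Pos 9: window 'c' -> no
Total matches: 1

1


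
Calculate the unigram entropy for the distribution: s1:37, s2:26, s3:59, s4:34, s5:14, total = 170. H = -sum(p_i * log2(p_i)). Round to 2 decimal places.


Computing entropy H = -sum(p_i * log2(p_i)):
  s1: p = 37/170 = 0.2176, -p*log2(p) = 0.4788
  s2: p = 26/170 = 0.1529, -p*log2(p) = 0.4143
  s3: p = 59/170 = 0.3471, -p*log2(p) = 0.5299
  s4: p = 34/170 = 0.2000, -p*log2(p) = 0.4644
  s5: p = 14/170 = 0.0824, -p*log2(p) = 0.2966
H = sum of terms = 2.1840
Rounded to 2 decimals: 2.18

2.18


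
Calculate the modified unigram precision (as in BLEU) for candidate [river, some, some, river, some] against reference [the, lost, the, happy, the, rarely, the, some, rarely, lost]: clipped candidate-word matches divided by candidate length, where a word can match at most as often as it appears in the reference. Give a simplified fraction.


Reference word counts: {'happy': 1, 'lost': 2, 'rarely': 2, 'some': 1, 'the': 4}
Checking each candidate word (with clipping):
  'river' -> not in reference -> no match (matches: 0)
  'some' -> in reference (ref count 1, used 1/1) -> match (matches: 1)
  'some' -> ref count 1 already used up (1/1) -> clipped, no match (matches: 1)
  'river' -> not in reference -> no match (matches: 1)
  'some' -> ref count 1 already used up (1/1) -> clipped, no match (matches: 1)
Clipped matches: 1, Candidate length: 5
Precision = 1/5

1/5


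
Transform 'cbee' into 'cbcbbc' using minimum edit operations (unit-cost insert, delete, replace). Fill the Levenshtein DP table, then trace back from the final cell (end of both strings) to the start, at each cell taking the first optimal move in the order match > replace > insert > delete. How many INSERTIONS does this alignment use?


Edit distance = 4. Backtracking from cell (4, 6) with preference match > replace > insert > delete,
then listing the resulting alignment 'cbee' -> 'cbcbbc' left to right:
  Step 1: insert 'c' [insertion #1]
  Step 2: insert 'b' [insertion #2]
  Step 3: keep 'c'
  Step 4: keep 'b'
  Step 5: replace e->b
  Step 6: replace e->c
Total insertions: 2

2


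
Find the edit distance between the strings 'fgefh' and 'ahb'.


Building DP table for s1='fgefh' (len 5) and s2='ahb' (len 3):
       a  h  b
    0  1  2  3
  f 1  1  2  3
  g 2  2  2  3
  e 3  3  3  3
  f 4  4  4  4
  h 5  5  4  5
Edit distance = dp[5][3] = 5

5


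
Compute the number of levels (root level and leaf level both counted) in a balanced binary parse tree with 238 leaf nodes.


In a balanced binary tree with n leaves the deepest leaf is ceil(log2(n)) edges below the root,
so counting node levels inclusive of root and leaves gives ceil(log2(n)) + 1 levels.
log2(238) = 7.8948
ceil(7.8948) = 8
levels = 8 + 1 = 9

9


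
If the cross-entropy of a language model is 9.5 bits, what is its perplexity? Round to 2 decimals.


Perplexity formula: PP = 2^H
H = 9.5
PP = 2^9.5
Decompose: 2^9.5 = 2^9 * 2^0.5 = 2^9 * sqrt(2)
2^9 = 512, sqrt(2) ~ 1.4142136
PP ~ 512 * 1.4142136 = 724.0773632
Rounded to 2 decimals: 724.08

724.08


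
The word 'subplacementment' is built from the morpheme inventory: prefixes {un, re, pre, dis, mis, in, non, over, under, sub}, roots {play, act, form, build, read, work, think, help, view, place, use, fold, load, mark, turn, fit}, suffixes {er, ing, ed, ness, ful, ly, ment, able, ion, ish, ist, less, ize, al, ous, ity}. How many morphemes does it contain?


Segmenting 'subplacementment' against the inventory:
  'sub' -> prefix (morpheme 1)
  'place' -> root (morpheme 2)
  'ment' -> suffix (morpheme 3)
  'ment' -> suffix (morpheme 4)
Total morphemes: 4

4


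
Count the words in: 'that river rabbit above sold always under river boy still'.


Counting words by splitting on spaces:
  Word 1: 'that'
  Word 2: 'river'
  Word 3: 'rabbit'
  Word 4: 'above'
  Word 5: 'sold'
  Word 6: 'always'
  Word 7: 'under'
  Word 8: 'river'
  Word 9: 'boy'
  Word 10: 'still'
Total words: 10

10


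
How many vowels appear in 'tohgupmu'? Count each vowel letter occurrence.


Scanning each character of 'tohgupmu':
  Position 1: 't' -> consonant (running count: 0)
  Position 2: 'o' -> vowel (running count: 1)
  Position 3: 'h' -> consonant (running count: 1)
  Position 4: 'g' -> consonant (running count: 1)
  Position 5: 'u' -> vowel (running count: 2)
  Position 6: 'p' -> consonant (running count: 2)
  Position 7: 'm' -> consonant (running count: 2)
  Position 8: 'u' -> vowel (running count: 3)
Total vowels: 3

3


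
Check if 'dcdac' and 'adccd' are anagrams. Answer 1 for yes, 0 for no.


Sort characters of 'dcdac': 'accdd'
Sort characters of 'adccd': 'accdd'
Sorted forms match -> they ARE anagrams
Result: 1

1


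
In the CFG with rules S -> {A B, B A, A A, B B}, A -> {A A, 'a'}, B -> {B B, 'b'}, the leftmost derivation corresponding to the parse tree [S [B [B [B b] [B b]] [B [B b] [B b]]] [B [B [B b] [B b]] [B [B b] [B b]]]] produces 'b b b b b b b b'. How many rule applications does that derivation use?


Every bracketed nonterminal node [X ...] in the tree is produced by exactly one rule application.
Reading the tree off as a leftmost derivation:
  Step 1: S  =>  B B   (applied S -> B B)
  Step 2: B B  =>  B B B   (applied B -> B B)
  Step 3: B B B  =>  B B B B   (applied B -> B B)
  Step 4: B B B B  =>  b B B B   (applied B -> b)
  Step 5: b B B B  =>  b b B B   (applied B -> b)
  Step 6: b b B B  =>  b b B B B   (applied B -> B B)
  Step 7: b b B B B  =>  b b b B B   (applied B -> b)
  Step 8: b b b B B  =>  b b b b B   (applied B -> b)
  Step 9: b b b b B  =>  b b b b B B   (applied B -> B B)
  Step 10: b b b b B B  =>  b b b b B B B   (applied B -> B B)
  Step 11: b b b b B B B  =>  b b b b b B B   (applied B -> b)
  Step 12: b b b b b B B  =>  b b b b b b B   (applied B -> b)
  Step 13: b b b b b b B  =>  b b b b b b B B   (applied B -> B B)
  Step 14: b b b b b b B B  =>  b b b b b b b B   (applied B -> b)
  Step 15: b b b b b b b B  =>  b b b b b b b b   (applied B -> b)
Final yield: b b b b b b b b
Total rewrite steps: 15

15
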